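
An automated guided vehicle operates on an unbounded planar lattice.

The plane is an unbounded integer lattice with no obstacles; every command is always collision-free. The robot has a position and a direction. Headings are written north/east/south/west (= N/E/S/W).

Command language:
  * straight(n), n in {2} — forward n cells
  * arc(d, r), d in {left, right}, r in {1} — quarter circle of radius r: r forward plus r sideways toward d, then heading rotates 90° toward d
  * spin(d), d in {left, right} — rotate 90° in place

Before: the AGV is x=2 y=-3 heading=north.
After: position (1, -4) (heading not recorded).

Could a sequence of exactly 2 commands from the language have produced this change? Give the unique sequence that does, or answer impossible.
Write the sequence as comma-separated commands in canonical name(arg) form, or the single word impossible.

key: running arc(left, 1) before spin(left) would end elsewhere — order is forced
start: x=2 y=-3 heading=north
1. spin(left) → x=2 y=-3 heading=west
2. arc(left, 1) → x=1 y=-4 heading=south
all 25 alternatives checked — unique.

spin(left), arc(left, 1)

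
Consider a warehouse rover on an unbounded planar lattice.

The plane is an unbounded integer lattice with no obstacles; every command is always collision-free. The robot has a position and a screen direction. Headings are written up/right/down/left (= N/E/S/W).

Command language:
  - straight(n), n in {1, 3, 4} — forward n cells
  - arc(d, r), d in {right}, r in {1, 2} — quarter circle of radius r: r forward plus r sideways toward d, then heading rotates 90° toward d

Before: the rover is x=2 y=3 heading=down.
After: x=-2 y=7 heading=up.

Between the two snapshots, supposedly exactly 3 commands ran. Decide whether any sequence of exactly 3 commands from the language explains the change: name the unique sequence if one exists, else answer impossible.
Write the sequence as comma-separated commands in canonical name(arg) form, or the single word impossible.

key: position moved to (-2,7) AND the heading swung to N — translation plus rotation needed
initial: x=2 y=3 heading=down
step 1 (arc(right, 2)): x=0 y=1 heading=left
step 2 (arc(right, 2)): x=-2 y=3 heading=up
step 3 (straight(4)): x=-2 y=7 heading=up
no rival 3-sequence matches.

arc(right, 2), arc(right, 2), straight(4)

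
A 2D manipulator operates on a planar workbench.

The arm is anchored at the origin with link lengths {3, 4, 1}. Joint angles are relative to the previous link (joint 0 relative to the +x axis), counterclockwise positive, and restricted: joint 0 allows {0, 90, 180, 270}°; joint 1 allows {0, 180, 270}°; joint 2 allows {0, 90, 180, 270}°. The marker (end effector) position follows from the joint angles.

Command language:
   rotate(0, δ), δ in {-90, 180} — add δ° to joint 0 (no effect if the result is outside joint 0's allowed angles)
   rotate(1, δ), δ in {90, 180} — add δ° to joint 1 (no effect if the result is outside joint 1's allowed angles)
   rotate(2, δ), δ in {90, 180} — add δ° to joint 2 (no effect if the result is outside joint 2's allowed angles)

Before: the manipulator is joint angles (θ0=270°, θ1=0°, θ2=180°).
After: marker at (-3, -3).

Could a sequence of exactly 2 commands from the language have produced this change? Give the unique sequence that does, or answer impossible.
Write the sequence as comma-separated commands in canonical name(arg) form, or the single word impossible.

key: order matters: swapping rotate(1, 180) and rotate(1, 90) lands elsewhere
begin: joint angles (θ0=270°, θ1=0°, θ2=180°)
1. rotate(1, 180) → joint angles (θ0=270°, θ1=180°, θ2=180°)
2. rotate(1, 90) → joint angles (θ0=270°, θ1=270°, θ2=180°)
no rival 2-sequence matches.

rotate(1, 180), rotate(1, 90)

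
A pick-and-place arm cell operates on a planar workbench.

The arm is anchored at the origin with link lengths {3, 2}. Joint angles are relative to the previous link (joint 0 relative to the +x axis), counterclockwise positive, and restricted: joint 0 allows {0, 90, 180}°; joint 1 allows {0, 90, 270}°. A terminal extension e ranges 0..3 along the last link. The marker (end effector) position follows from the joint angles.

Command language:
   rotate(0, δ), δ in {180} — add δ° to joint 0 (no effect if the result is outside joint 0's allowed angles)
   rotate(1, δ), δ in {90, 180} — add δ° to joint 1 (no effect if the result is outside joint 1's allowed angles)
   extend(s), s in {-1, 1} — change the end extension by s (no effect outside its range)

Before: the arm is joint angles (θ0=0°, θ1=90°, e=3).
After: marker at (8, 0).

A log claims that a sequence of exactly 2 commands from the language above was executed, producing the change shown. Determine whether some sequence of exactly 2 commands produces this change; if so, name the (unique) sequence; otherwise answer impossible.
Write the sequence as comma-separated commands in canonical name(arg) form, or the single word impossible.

key: running rotate(1, 90) before rotate(1, 180) would end elsewhere — order is forced
from: joint angles (θ0=0°, θ1=90°, e=3)
1. rotate(1, 180) → joint angles (θ0=0°, θ1=270°, e=3)
2. rotate(1, 90) → joint angles (θ0=0°, θ1=0°, e=3)
no other 2-command option fits: unique.

rotate(1, 180), rotate(1, 90)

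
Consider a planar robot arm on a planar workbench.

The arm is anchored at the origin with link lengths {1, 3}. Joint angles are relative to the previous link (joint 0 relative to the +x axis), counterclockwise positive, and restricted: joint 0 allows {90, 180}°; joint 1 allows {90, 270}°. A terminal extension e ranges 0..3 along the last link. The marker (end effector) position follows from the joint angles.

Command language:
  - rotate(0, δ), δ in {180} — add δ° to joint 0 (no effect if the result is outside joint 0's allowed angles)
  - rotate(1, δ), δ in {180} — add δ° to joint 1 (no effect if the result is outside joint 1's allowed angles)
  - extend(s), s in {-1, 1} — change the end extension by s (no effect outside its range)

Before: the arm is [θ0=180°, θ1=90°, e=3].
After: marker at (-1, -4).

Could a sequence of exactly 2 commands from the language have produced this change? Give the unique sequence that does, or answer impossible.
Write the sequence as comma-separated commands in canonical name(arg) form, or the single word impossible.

begin: [θ0=180°, θ1=90°, e=3]
[1] after extend(-1): [θ0=180°, θ1=90°, e=2]
[2] after extend(-1): [θ0=180°, θ1=90°, e=1]
all 16 alternatives checked — unique.

extend(-1), extend(-1)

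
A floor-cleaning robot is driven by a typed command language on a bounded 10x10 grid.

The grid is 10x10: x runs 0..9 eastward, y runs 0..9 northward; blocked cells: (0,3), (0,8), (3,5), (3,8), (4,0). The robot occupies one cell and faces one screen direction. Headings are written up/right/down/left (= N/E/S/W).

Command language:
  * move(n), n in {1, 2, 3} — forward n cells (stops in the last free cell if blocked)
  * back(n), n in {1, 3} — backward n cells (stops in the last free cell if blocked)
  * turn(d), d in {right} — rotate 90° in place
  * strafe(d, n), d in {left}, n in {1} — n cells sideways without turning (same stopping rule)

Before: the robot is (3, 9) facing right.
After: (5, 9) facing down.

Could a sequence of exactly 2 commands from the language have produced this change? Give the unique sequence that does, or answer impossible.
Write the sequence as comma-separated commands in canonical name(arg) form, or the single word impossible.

key: running turn(right) before move(2) would end elsewhere — order is forced
from: (3, 9) facing right
step 1 (move(2)): (5, 9) facing right
step 2 (turn(right)): (5, 9) facing down
no other 2-command option fits: unique.

move(2), turn(right)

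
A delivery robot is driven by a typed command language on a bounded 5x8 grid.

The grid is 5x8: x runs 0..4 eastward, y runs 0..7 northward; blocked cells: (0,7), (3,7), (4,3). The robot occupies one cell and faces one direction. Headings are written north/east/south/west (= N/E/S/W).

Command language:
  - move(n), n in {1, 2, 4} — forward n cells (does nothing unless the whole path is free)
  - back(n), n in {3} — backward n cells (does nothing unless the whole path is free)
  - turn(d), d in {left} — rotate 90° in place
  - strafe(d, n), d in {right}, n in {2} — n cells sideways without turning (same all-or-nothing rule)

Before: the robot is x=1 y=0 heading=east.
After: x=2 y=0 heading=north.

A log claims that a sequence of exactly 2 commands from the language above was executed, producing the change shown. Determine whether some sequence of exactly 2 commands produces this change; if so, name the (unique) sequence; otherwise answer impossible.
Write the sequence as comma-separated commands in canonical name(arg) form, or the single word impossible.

move(1), turn(left)

key: cell and facing (now N) both changed — the 2 commands mix motion and turning
t0: x=1 y=0 heading=east
1. move(1) → x=2 y=0 heading=east
2. turn(left) → x=2 y=0 heading=north
no rival 2-sequence matches.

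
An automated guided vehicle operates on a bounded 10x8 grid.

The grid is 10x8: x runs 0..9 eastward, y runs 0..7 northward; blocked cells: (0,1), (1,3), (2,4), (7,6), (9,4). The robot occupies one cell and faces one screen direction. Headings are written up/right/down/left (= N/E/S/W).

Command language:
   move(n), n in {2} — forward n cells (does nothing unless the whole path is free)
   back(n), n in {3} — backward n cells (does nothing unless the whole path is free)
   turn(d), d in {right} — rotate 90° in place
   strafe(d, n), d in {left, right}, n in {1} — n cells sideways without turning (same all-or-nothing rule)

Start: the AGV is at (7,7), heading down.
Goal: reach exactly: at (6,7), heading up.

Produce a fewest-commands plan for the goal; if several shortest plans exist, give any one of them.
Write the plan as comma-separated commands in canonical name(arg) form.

strafe(right, 1), turn(right), turn(right)

begin: at (7,7), heading down
[1] after strafe(right, 1): at (6,7), heading down
[2] after turn(right): at (6,7), heading left
[3] after turn(right): at (6,7), heading up
shorter routes all fall short; 3 is best.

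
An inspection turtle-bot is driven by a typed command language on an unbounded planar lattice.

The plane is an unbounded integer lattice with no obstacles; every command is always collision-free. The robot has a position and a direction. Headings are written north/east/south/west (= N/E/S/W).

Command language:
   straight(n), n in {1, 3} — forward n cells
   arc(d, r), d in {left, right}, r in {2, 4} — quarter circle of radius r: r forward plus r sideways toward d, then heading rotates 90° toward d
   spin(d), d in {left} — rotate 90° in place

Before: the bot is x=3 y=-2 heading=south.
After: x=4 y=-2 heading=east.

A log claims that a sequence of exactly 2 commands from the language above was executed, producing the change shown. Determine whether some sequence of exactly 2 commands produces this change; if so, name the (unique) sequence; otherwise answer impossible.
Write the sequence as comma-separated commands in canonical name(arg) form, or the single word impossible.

key: running straight(1) before spin(left) would end elsewhere — order is forced
t0: x=3 y=-2 heading=south
t=1 spin(left) ⇒ x=3 y=-2 heading=east
t=2 straight(1) ⇒ x=4 y=-2 heading=east
no other 2-command option fits: unique.

spin(left), straight(1)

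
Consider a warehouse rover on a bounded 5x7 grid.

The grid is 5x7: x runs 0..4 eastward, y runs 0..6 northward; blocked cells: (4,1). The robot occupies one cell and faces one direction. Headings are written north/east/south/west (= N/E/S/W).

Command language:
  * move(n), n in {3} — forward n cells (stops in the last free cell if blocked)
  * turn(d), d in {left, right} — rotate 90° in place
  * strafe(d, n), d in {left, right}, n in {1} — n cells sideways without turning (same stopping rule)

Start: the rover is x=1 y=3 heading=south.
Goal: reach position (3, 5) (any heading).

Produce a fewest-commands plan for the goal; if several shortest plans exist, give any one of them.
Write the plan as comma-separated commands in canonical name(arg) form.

begin: x=1 y=3 heading=south
step 1 (strafe(left, 1)): x=2 y=3 heading=south
step 2 (strafe(left, 1)): x=3 y=3 heading=south
step 3 (turn(left)): x=3 y=3 heading=east
step 4 (strafe(left, 1)): x=3 y=4 heading=east
step 5 (strafe(left, 1)): x=3 y=5 heading=east
no 4-step plan works, so 5 is optimal.

strafe(left, 1), strafe(left, 1), turn(left), strafe(left, 1), strafe(left, 1)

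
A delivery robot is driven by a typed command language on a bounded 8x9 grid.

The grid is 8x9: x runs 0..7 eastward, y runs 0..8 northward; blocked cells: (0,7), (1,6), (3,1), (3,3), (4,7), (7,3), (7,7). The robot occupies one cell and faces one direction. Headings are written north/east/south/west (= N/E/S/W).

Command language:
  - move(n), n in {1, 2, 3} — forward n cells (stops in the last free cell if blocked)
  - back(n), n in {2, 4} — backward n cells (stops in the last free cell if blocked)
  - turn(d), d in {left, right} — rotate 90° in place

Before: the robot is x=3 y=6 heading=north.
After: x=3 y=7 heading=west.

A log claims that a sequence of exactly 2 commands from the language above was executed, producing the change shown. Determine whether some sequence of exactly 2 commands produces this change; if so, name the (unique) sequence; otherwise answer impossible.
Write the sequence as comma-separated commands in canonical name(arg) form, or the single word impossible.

key: cell and facing (now W) both changed — the 2 commands mix motion and turning
from: x=3 y=6 heading=north
step 1 (move(1)): x=3 y=7 heading=north
step 2 (turn(left)): x=3 y=7 heading=west
all 49 alternatives checked — unique.

move(1), turn(left)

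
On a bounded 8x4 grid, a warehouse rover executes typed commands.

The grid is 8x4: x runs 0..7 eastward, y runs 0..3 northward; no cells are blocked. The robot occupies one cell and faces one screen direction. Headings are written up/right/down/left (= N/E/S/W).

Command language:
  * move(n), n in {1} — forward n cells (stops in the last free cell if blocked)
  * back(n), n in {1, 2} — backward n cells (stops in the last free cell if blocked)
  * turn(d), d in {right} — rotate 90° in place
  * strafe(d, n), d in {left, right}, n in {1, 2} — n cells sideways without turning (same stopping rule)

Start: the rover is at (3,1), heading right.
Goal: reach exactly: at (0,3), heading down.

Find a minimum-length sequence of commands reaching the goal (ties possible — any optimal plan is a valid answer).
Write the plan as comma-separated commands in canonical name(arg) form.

strafe(left, 2), back(1), back(2), turn(right)

start: at (3,1), heading right
t=1 strafe(left, 2) ⇒ at (3,3), heading right
t=2 back(1) ⇒ at (2,3), heading right
t=3 back(2) ⇒ at (0,3), heading right
t=4 turn(right) ⇒ at (0,3), heading down
shorter routes all fall short; 4 is best.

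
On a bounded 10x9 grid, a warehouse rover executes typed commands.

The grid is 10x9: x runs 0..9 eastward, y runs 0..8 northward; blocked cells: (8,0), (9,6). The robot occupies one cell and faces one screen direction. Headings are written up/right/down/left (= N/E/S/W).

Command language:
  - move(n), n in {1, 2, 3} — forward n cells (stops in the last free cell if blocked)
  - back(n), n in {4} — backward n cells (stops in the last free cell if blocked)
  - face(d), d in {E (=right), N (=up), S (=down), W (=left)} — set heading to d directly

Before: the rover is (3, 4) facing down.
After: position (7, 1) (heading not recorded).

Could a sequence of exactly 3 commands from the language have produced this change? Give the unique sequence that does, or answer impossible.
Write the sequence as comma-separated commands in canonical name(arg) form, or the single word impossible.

move(3), face(W), back(4)

key: order matters: swapping move(3) and back(4) lands elsewhere
begin: (3, 4) facing down
t=1 move(3) ⇒ (3, 1) facing down
t=2 face(W) ⇒ (3, 1) facing left
t=3 back(4) ⇒ (7, 1) facing left
no rival 3-sequence matches.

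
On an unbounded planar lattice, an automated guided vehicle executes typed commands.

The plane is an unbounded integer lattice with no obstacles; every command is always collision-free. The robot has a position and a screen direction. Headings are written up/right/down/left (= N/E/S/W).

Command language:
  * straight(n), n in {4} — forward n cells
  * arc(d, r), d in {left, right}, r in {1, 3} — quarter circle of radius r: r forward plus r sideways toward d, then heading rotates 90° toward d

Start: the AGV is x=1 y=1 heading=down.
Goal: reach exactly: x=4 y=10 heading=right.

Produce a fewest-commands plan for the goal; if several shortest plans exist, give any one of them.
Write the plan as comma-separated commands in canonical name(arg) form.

initial: x=1 y=1 heading=down
1. arc(right, 1) → x=0 y=0 heading=left
2. arc(right, 3) → x=-3 y=3 heading=up
3. arc(right, 1) → x=-2 y=4 heading=right
4. arc(left, 3) → x=1 y=7 heading=up
5. arc(right, 3) → x=4 y=10 heading=right
minimal: 5 command(s), checked below 5.

arc(right, 1), arc(right, 3), arc(right, 1), arc(left, 3), arc(right, 3)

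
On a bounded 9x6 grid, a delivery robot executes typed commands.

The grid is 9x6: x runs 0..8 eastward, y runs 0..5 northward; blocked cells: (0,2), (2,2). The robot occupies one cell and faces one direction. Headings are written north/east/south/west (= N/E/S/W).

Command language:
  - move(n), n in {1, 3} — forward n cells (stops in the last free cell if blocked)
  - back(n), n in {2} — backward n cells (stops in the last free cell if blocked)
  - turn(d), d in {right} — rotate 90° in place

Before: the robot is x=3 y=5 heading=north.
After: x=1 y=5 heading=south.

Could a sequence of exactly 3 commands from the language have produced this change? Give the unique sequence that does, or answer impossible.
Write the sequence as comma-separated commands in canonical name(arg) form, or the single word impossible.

key: cell and facing (now S) both changed — the 3 commands mix motion and turning
from: x=3 y=5 heading=north
1. turn(right) → x=3 y=5 heading=east
2. back(2) → x=1 y=5 heading=east
3. turn(right) → x=1 y=5 heading=south
all 64 alternatives checked — unique.

turn(right), back(2), turn(right)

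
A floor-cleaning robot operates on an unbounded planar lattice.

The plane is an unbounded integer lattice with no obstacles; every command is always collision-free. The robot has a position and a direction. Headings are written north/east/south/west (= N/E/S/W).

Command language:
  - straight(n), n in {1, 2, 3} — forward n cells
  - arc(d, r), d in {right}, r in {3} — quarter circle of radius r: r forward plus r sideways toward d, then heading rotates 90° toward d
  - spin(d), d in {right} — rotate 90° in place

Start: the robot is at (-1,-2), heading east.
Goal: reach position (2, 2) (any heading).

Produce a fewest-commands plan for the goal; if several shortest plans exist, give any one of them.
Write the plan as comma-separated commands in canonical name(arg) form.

arc(right, 3), spin(right), arc(right, 3), straight(1), arc(right, 3)

t0: at (-1,-2), heading east
1. arc(right, 3) → at (2,-5), heading south
2. spin(right) → at (2,-5), heading west
3. arc(right, 3) → at (-1,-2), heading north
4. straight(1) → at (-1,-1), heading north
5. arc(right, 3) → at (2,2), heading east
shorter routes all fall short; 5 is best.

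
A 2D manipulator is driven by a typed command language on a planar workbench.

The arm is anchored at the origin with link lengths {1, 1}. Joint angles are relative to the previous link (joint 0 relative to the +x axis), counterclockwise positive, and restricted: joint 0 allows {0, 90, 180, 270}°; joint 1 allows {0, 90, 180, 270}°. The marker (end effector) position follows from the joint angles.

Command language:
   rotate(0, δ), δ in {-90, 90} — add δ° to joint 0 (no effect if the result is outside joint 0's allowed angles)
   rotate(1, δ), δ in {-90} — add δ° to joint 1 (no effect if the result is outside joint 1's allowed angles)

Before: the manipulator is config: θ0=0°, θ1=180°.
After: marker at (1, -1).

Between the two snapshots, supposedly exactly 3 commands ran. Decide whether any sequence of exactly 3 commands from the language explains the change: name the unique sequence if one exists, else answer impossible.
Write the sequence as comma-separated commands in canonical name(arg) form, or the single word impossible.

start: config: θ0=0°, θ1=180°
1. rotate(1, -90) → config: θ0=0°, θ1=90°
2. rotate(1, -90) → config: θ0=0°, θ1=0°
3. rotate(1, -90) → config: θ0=0°, θ1=270°
no other 3-command option fits: unique.

rotate(1, -90), rotate(1, -90), rotate(1, -90)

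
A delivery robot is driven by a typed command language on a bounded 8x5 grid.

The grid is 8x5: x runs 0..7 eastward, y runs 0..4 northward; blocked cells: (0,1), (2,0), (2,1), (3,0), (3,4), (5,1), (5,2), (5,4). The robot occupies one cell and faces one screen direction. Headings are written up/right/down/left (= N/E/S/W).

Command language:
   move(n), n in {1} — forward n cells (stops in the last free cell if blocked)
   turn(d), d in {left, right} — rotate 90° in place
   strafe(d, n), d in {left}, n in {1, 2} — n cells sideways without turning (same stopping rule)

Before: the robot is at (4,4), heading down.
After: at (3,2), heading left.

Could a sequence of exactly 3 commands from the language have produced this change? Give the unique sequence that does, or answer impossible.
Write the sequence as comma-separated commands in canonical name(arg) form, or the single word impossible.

turn(right), strafe(left, 2), move(1)

key: running move(1) before turn(right) would end elsewhere — order is forced
t0: at (4,4), heading down
[1] after turn(right): at (4,4), heading left
[2] after strafe(left, 2): at (4,2), heading left
[3] after move(1): at (3,2), heading left
no rival 3-sequence matches.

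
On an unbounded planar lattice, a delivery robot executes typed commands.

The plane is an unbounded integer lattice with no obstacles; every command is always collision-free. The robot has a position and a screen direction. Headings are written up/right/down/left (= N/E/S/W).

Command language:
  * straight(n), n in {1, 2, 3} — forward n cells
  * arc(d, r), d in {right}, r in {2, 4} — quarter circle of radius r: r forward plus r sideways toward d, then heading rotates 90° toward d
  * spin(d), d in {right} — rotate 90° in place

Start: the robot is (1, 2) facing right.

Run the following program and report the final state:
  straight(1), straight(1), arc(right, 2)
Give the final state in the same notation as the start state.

begin: (1, 2) facing right
[1] after straight(1): (2, 2) facing right
[2] after straight(1): (3, 2) facing right
[3] after arc(right, 2): (5, 0) facing down

(5, 0) facing down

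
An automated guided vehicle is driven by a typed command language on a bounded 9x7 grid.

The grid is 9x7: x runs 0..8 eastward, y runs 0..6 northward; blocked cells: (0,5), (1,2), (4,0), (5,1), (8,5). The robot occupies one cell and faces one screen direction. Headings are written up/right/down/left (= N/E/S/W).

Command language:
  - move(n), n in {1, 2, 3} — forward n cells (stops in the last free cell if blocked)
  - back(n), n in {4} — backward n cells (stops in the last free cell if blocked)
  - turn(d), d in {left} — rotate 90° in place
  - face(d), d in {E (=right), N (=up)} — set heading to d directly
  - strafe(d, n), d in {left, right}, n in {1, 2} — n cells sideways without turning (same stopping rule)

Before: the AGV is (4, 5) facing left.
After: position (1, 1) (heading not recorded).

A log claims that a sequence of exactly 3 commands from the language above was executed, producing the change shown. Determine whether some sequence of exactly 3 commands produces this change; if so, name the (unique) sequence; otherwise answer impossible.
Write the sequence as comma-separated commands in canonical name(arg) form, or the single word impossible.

strafe(left, 2), strafe(left, 2), move(3)

key: running move(3) before strafe(left, 2) would end elsewhere — order is forced
initial: (4, 5) facing left
[1] after strafe(left, 2): (4, 3) facing left
[2] after strafe(left, 2): (4, 1) facing left
[3] after move(3): (1, 1) facing left
uniquely the one of 1331 3-step routes that fits.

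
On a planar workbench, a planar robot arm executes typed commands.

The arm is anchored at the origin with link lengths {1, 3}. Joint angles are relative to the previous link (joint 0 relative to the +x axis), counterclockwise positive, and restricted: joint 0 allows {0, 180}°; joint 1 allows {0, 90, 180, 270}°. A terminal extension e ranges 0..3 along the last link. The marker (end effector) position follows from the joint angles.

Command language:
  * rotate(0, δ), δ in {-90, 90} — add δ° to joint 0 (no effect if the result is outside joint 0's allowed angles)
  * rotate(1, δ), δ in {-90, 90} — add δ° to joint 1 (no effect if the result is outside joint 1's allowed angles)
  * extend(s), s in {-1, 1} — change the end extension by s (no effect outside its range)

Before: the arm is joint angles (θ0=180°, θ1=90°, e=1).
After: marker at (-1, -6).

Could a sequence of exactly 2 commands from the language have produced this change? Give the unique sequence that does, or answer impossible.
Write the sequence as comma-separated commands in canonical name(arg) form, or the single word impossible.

extend(1), extend(1)

t0: joint angles (θ0=180°, θ1=90°, e=1)
step 1 (extend(1)): joint angles (θ0=180°, θ1=90°, e=2)
step 2 (extend(1)): joint angles (θ0=180°, θ1=90°, e=3)
no other 2-command option fits: unique.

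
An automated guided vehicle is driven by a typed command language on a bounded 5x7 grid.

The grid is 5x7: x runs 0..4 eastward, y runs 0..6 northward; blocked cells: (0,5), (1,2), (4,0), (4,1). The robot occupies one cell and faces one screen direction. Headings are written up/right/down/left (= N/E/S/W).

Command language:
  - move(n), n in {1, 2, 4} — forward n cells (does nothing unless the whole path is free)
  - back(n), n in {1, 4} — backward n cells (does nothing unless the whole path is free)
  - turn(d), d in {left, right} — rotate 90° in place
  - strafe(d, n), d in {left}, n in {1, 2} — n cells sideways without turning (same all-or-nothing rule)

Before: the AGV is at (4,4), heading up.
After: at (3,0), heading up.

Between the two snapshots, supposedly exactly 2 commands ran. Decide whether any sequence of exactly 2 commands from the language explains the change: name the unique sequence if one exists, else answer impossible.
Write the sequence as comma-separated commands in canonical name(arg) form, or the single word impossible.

key: heading stays N — no command in the sequence turns
begin: at (4,4), heading up
step 1 (strafe(left, 1)): at (3,4), heading up
step 2 (back(4)): at (3,0), heading up
uniquely the one of 81 2-step routes that fits.

strafe(left, 1), back(4)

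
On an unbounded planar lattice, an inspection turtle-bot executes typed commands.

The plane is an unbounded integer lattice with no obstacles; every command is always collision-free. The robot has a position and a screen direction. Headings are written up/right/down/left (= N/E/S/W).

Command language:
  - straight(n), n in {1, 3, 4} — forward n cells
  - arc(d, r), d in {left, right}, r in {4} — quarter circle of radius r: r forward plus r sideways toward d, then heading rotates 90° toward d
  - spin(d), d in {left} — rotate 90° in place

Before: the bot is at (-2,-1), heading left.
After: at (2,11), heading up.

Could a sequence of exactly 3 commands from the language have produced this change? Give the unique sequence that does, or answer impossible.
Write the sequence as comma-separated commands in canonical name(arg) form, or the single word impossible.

key: running arc(left, 4) before arc(right, 4) would end elsewhere — order is forced
initial: at (-2,-1), heading left
1. arc(right, 4) → at (-6,3), heading up
2. arc(right, 4) → at (-2,7), heading right
3. arc(left, 4) → at (2,11), heading up
no rival 3-sequence matches.

arc(right, 4), arc(right, 4), arc(left, 4)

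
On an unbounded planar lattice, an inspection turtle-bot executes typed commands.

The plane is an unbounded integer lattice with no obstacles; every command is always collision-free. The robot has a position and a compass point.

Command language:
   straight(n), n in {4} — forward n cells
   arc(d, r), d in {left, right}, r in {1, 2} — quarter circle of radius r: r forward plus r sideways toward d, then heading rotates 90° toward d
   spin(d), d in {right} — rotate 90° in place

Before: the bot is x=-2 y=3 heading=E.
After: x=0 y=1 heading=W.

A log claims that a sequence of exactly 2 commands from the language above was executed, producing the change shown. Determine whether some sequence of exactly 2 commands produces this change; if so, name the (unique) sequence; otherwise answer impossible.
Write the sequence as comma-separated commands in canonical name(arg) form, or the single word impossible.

key: cell and facing (now W) both changed — the 2 commands mix motion and turning
start: x=-2 y=3 heading=E
step 1 (arc(right, 2)): x=0 y=1 heading=S
step 2 (spin(right)): x=0 y=1 heading=W
uniquely the one of 36 2-step routes that fits.

arc(right, 2), spin(right)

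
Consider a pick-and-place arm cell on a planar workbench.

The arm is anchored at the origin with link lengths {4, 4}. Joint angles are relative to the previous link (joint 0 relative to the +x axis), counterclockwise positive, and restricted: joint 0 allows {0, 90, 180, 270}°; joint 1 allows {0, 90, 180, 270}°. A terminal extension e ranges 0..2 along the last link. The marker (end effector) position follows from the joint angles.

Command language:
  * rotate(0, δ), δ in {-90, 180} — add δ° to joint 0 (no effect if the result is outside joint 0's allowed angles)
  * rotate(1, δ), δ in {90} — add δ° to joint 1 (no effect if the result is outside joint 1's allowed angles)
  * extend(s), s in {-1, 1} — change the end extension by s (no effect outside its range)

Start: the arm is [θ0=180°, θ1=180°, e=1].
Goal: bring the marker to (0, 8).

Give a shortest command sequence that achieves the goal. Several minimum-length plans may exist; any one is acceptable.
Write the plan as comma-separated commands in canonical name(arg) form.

start: [θ0=180°, θ1=180°, e=1]
step 1 (rotate(0, -90)): [θ0=90°, θ1=180°, e=1]
step 2 (rotate(1, 90)): [θ0=90°, θ1=270°, e=1]
step 3 (rotate(1, 90)): [θ0=90°, θ1=0°, e=1]
step 4 (extend(-1)): [θ0=90°, θ1=0°, e=0]
shorter routes all fall short; 4 is best.

rotate(0, -90), rotate(1, 90), rotate(1, 90), extend(-1)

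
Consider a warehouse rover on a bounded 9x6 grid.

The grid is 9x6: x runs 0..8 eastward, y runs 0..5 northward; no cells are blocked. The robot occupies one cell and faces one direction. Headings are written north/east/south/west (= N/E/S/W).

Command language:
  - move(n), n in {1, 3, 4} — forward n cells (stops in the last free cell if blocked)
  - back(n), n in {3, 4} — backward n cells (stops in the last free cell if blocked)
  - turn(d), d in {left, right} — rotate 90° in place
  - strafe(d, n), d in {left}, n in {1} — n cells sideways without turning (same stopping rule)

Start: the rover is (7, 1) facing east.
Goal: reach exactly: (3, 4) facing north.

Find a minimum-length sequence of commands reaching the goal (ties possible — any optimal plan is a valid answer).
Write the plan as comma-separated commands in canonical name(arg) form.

back(4), turn(left), move(3)

begin: (7, 1) facing east
step 1 (back(4)): (3, 1) facing east
step 2 (turn(left)): (3, 1) facing north
step 3 (move(3)): (3, 4) facing north
no 2-step plan works, so 3 is optimal.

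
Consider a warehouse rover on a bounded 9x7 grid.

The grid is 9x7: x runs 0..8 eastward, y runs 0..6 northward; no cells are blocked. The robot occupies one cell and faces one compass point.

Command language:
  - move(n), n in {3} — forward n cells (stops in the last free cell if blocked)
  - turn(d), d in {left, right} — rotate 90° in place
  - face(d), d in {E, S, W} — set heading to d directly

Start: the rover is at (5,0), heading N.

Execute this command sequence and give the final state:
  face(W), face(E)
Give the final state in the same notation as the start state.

at (5,0), heading E

initial: at (5,0), heading N
t=1 face(W) ⇒ at (5,0), heading W
t=2 face(E) ⇒ at (5,0), heading E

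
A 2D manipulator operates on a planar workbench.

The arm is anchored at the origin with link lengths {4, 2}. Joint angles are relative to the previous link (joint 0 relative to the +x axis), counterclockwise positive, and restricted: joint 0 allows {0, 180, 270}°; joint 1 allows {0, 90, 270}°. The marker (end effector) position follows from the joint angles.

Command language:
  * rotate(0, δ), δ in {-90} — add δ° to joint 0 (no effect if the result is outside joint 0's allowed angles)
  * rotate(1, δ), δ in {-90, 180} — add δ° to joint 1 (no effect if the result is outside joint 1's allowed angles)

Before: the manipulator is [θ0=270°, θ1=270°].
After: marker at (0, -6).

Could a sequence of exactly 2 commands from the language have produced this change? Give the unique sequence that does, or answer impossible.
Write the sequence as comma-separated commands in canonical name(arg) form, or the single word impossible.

rotate(1, 180), rotate(1, -90)

key: order matters: swapping rotate(1, 180) and rotate(1, -90) lands elsewhere
begin: [θ0=270°, θ1=270°]
1. rotate(1, 180) → [θ0=270°, θ1=90°]
2. rotate(1, -90) → [θ0=270°, θ1=0°]
uniquely the one of 9 2-step routes that fits.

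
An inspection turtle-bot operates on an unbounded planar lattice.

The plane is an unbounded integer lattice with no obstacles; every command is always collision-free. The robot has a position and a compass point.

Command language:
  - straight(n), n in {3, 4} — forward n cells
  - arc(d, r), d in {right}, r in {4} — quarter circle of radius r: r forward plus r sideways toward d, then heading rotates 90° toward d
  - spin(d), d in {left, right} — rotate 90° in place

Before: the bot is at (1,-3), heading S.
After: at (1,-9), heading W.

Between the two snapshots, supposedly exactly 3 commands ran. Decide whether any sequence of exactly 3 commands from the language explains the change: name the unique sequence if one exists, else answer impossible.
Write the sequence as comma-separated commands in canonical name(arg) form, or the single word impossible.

straight(3), straight(3), spin(right)

key: running spin(right) before straight(3) would end elsewhere — order is forced
initial: at (1,-3), heading S
t=1 straight(3) ⇒ at (1,-6), heading S
t=2 straight(3) ⇒ at (1,-9), heading S
t=3 spin(right) ⇒ at (1,-9), heading W
no other 3-command option fits: unique.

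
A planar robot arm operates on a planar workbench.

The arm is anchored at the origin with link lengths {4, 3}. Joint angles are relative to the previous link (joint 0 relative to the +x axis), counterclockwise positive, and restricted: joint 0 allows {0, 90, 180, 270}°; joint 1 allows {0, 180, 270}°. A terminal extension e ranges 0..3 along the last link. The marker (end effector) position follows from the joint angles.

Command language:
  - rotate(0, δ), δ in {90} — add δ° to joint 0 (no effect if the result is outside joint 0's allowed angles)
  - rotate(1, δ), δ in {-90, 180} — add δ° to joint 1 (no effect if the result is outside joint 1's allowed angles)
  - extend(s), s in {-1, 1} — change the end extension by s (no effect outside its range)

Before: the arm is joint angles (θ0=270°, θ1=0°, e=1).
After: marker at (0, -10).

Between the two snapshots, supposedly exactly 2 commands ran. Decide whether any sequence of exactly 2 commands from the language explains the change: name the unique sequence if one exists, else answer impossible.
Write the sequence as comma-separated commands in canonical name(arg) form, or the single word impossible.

extend(1), extend(1)

begin: joint angles (θ0=270°, θ1=0°, e=1)
t=1 extend(1) ⇒ joint angles (θ0=270°, θ1=0°, e=2)
t=2 extend(1) ⇒ joint angles (θ0=270°, θ1=0°, e=3)
no other 2-command option fits: unique.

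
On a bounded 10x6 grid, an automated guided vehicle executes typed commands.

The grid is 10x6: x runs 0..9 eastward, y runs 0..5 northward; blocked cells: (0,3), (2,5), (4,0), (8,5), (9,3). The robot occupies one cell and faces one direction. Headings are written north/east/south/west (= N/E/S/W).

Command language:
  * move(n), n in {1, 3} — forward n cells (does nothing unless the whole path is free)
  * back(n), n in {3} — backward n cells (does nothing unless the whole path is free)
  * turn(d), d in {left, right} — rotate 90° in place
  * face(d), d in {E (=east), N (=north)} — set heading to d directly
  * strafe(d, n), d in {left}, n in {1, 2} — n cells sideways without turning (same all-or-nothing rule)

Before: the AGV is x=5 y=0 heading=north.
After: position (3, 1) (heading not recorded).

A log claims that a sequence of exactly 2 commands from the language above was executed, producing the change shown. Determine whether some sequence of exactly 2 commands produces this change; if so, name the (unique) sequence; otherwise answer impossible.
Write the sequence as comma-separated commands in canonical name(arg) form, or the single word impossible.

move(1), strafe(left, 2)

key: running strafe(left, 2) before move(1) would end elsewhere — order is forced
t0: x=5 y=0 heading=north
[1] after move(1): x=5 y=1 heading=north
[2] after strafe(left, 2): x=3 y=1 heading=north
uniquely the one of 81 2-step routes that fits.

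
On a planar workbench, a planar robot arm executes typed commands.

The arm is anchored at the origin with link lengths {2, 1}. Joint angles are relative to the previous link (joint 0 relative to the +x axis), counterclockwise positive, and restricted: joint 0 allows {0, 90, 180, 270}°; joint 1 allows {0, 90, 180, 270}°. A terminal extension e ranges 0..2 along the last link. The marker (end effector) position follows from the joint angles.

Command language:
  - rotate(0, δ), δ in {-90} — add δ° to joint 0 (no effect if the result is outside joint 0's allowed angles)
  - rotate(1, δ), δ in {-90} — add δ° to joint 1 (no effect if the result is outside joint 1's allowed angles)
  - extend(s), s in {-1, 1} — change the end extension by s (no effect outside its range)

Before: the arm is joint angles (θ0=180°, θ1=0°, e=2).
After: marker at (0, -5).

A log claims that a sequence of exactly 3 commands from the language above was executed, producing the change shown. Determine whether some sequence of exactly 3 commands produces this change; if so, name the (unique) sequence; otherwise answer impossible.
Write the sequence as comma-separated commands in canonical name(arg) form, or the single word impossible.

rotate(0, -90), rotate(0, -90), rotate(0, -90)

start: joint angles (θ0=180°, θ1=0°, e=2)
t=1 rotate(0, -90) ⇒ joint angles (θ0=90°, θ1=0°, e=2)
t=2 rotate(0, -90) ⇒ joint angles (θ0=0°, θ1=0°, e=2)
t=3 rotate(0, -90) ⇒ joint angles (θ0=270°, θ1=0°, e=2)
no other 3-command option fits: unique.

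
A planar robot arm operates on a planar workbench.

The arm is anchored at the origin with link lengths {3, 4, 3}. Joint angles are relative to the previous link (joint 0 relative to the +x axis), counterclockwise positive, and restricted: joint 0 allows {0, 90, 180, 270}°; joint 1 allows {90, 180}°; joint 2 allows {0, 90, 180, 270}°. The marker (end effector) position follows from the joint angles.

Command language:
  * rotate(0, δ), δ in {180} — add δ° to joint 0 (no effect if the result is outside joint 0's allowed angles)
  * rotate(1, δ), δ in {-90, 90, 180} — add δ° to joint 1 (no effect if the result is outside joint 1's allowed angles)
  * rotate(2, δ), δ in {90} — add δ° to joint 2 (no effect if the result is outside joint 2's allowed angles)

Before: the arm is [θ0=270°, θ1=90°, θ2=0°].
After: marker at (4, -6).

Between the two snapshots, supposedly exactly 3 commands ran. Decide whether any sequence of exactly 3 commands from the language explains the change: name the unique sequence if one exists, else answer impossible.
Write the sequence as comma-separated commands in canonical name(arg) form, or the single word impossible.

rotate(2, 90), rotate(2, 90), rotate(2, 90)

start: [θ0=270°, θ1=90°, θ2=0°]
t=1 rotate(2, 90) ⇒ [θ0=270°, θ1=90°, θ2=90°]
t=2 rotate(2, 90) ⇒ [θ0=270°, θ1=90°, θ2=180°]
t=3 rotate(2, 90) ⇒ [θ0=270°, θ1=90°, θ2=270°]
no rival 3-sequence matches.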